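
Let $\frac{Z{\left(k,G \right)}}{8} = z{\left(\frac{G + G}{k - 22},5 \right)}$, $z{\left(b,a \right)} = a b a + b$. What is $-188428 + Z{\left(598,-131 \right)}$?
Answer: $- \frac{3393407}{18} \approx -1.8852 \cdot 10^{5}$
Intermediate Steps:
$z{\left(b,a \right)} = b + b a^{2}$ ($z{\left(b,a \right)} = b a^{2} + b = b + b a^{2}$)
$Z{\left(k,G \right)} = \frac{416 G}{-22 + k}$ ($Z{\left(k,G \right)} = 8 \frac{G + G}{k - 22} \left(1 + 5^{2}\right) = 8 \frac{2 G}{-22 + k} \left(1 + 25\right) = 8 \frac{2 G}{-22 + k} 26 = 8 \frac{52 G}{-22 + k} = \frac{416 G}{-22 + k}$)
$-188428 + Z{\left(598,-131 \right)} = -188428 + 416 \left(-131\right) \frac{1}{-22 + 598} = -188428 + 416 \left(-131\right) \frac{1}{576} = -188428 - \frac{1703}{18} = - \frac{3393407}{18}$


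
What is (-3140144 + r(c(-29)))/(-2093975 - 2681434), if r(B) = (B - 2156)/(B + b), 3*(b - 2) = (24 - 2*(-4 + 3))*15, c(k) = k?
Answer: 107812339/163955709 ≈ 0.65757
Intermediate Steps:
b = 132 (b = 2 + ((24 - 2*(-4 + 3))*15)/3 = 2 + ((24 - 2*(-1))*15)/3 = 2 + ((24 + 2)*15)/3 = 2 + (26*15)/3 = 2 + (⅓)*390 = 2 + 130 = 132)
r(B) = (-2156 + B)/(132 + B) (r(B) = (B - 2156)/(B + 132) = (-2156 + B)/(132 + B))
(-3140144 + r(c(-29)))/(-2093975 - 2681434) = (-3140144 + (-2156 - 29)/(132 - 29))/(-2093975 - 2681434) = (-3140144 - 2185/103)/(-4775409) = (-3140144 + (1/103)*(-2185))*(-1/4775409) = (-3140144 - 2185/103)*(-1/4775409) = -323437017/103*(-1/4775409) = 107812339/163955709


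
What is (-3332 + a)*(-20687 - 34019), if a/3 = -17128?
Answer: 2993293496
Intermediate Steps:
a = -51384 (a = 3*(-17128) = -51384)
(-3332 + a)*(-20687 - 34019) = (-3332 - 51384)*(-20687 - 34019) = -54716*(-54706) = 2993293496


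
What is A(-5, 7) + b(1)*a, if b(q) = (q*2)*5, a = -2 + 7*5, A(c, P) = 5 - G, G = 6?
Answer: 329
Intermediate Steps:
A(c, P) = -1 (A(c, P) = 5 - 1*6 = 5 - 6 = -1)
a = 33 (a = -2 + 35 = 33)
b(q) = 10*q (b(q) = (2*q)*5 = 10*q)
A(-5, 7) + b(1)*a = -1 + (10*1)*33 = -1 + 10*33 = -1 + 330 = 329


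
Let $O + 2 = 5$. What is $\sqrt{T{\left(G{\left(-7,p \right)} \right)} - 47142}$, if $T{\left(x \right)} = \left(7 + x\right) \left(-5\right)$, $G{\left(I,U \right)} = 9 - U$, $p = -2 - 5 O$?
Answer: $i \sqrt{47307} \approx 217.5 i$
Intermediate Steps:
$O = 3$ ($O = -2 + 5 = 3$)
$p = -17$ ($p = -2 - 15 = -17$)
$T{\left(x \right)} = -35 - 5 x$
$\sqrt{T{\left(G{\left(-7,p \right)} \right)} - 47142} = \sqrt{\left(-35 - 5 \left(9 - -17\right)\right) - 47142} = \sqrt{\left(-35 - 5 \left(9 + 17\right)\right) - 47142} = \sqrt{\left(-35 - 130\right) - 47142} = \sqrt{-165 - 47142} = \sqrt{-47307} = i \sqrt{47307}$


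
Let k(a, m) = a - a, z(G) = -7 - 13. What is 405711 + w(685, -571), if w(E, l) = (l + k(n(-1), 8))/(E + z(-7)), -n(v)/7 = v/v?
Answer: 269797244/665 ≈ 4.0571e+5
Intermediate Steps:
n(v) = -7 (n(v) = -7*v/v = -7*1 = -7)
z(G) = -20
k(a, m) = 0
w(E, l) = l/(-20 + E) (w(E, l) = (l + 0)/(E - 20) = l/(-20 + E))
405711 + w(685, -571) = 405711 - 571/(-20 + 685) = 405711 - 571/665 = 269797244/665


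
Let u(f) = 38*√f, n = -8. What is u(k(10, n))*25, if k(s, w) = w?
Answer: 1900*I*√2 ≈ 2687.0*I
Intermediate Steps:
u(k(10, n))*25 = (38*√(-8))*25 = (38*(2*I*√2))*25 = (76*I*√2)*25 = 1900*I*√2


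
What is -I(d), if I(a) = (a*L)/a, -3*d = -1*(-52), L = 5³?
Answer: -125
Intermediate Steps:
L = 125
d = -52/3 (d = -(-1)*(-52)/3 = -⅓*52 = -52/3 ≈ -17.333)
I(a) = 125 (I(a) = (a*125)/a = (125*a)/a = 125)
-I(d) = -1*125 = -125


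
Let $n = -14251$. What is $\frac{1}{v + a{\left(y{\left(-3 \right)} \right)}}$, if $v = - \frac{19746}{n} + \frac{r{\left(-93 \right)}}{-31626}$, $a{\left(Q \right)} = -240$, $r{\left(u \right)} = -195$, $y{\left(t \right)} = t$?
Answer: $- \frac{150234042}{35847081433} \approx -0.004191$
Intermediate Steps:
$v = \frac{209088647}{150234042}$ ($v = - \frac{19746}{-14251} - \frac{195}{-31626} = \left(-19746\right) \left(- \frac{1}{14251}\right) - - \frac{65}{10542} = \frac{19746}{14251} + \frac{65}{10542} = \frac{209088647}{150234042} \approx 1.3918$)
$\frac{1}{v + a{\left(y{\left(-3 \right)} \right)}} = \frac{1}{\frac{209088647}{150234042} - 240} = \frac{1}{- \frac{35847081433}{150234042}} = - \frac{150234042}{35847081433}$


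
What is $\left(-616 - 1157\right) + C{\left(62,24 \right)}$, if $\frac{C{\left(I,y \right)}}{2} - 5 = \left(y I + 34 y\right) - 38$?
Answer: $2769$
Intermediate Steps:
$C{\left(I,y \right)} = -66 + 68 y + 2 I y$ ($C{\left(I,y \right)} = 10 + 2 \left(\left(y I + 34 y\right) - 38\right) = 10 + 2 \left(\left(I y + 34 y\right) - 38\right) = 10 + 2 \left(\left(34 y + I y\right) - 38\right) = 10 + 2 \left(-38 + 34 y + I y\right) = 10 + \left(-76 + 68 y + 2 I y\right) = -66 + 68 y + 2 I y$)
$\left(-616 - 1157\right) + C{\left(62,24 \right)} = \left(-616 - 1157\right) + \left(-66 + 68 \cdot 24 + 2 \cdot 62 \cdot 24\right) = -1773 + \left(-66 + 1632 + 2976\right) = -1773 + 4542 = 2769$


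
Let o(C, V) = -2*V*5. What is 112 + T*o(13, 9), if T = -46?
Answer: 4252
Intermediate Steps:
o(C, V) = -10*V
112 + T*o(13, 9) = 112 - (-460)*9 = 112 - 46*(-90) = 112 + 4140 = 4252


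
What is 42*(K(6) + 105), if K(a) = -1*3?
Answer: 4284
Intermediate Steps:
K(a) = -3
42*(K(6) + 105) = 42*(-3 + 105) = 42*102 = 4284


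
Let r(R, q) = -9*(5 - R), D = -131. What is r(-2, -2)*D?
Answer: 8253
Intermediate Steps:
r(R, q) = -45 + 9*R
r(-2, -2)*D = (-45 + 9*(-2))*(-131) = (-45 - 18)*(-131) = -63*(-131) = 8253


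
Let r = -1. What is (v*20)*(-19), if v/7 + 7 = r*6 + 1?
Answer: 31920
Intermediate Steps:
v = -84 (v = -49 + 7*(-1*6 + 1) = -49 + 7*(-6 + 1) = -49 + 7*(-5) = -49 - 35 = -84)
(v*20)*(-19) = -84*20*(-19) = -1680*(-19) = 31920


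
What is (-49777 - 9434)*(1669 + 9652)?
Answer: -670327731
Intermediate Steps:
(-49777 - 9434)*(1669 + 9652) = -59211*11321 = -670327731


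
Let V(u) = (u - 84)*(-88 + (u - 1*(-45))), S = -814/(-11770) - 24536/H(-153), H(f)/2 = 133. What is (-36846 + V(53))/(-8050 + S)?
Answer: 2643835180/579356209 ≈ 4.5634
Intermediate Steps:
H(f) = 266 (H(f) = 2*133 = 266)
S = -6558459/71155 (S = -814/(-11770) - 24536/266 = -814*(-1/11770) - 24536*1/266 = 37/535 - 12268/133 = -6558459/71155 ≈ -92.171)
V(u) = (-84 + u)*(-43 + u) (V(u) = (-84 + u)*(-88 + (u + 45)) = (-84 + u)*(-88 + (45 + u)) = (-84 + u)*(-43 + u))
(-36846 + V(53))/(-8050 + S) = (-36846 + (3612 + 53² - 127*53))/(-8050 - 6558459/71155) = (-36846 + (3612 + 2809 - 6731))/(-579356209/71155) = (-36846 - 310)*(-71155/579356209) = -37156*(-71155/579356209) = 2643835180/579356209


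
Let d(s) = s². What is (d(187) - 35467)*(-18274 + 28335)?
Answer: -5010378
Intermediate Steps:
(d(187) - 35467)*(-18274 + 28335) = (187² - 35467)*(-18274 + 28335) = (34969 - 35467)*10061 = -498*10061 = -5010378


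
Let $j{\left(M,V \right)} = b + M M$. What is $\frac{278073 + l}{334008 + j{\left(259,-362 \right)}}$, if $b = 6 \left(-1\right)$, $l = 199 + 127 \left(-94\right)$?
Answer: $\frac{266334}{401083} \approx 0.66404$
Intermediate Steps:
$l = -11739$ ($l = 199 - 11938 = -11739$)
$b = -6$
$j{\left(M,V \right)} = -6 + M^{2}$ ($j{\left(M,V \right)} = -6 + M M = -6 + M^{2}$)
$\frac{278073 + l}{334008 + j{\left(259,-362 \right)}} = \frac{278073 - 11739}{334008 - \left(6 - 259^{2}\right)} = \frac{266334}{334008 + \left(-6 + 67081\right)} = \frac{266334}{334008 + 67075} = \frac{266334}{401083}$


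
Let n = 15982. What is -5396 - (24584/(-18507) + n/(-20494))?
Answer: -1022904269999/189641229 ≈ -5393.9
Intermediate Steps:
-5396 - (24584/(-18507) + n/(-20494)) = -5396 - (24584/(-18507) + 15982/(-20494)) = -5396 - (24584*(-1/18507) + 15982*(-1/20494)) = -5396 - (-24584/18507 - 7991/10247) = -5396 - 1*(-399801685/189641229) = -5396 + 399801685/189641229 = -1022904269999/189641229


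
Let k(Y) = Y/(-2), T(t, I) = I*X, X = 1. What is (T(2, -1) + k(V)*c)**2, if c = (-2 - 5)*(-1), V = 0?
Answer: 1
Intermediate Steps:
T(t, I) = I (T(t, I) = I*1 = I)
k(Y) = -Y/2 (k(Y) = Y*(-1/2) = -Y/2)
c = 7 (c = -7*(-1) = 7)
(T(2, -1) + k(V)*c)**2 = (-1 - 1/2*0*7)**2 = (-1 + 0*7)**2 = (-1 + 0)**2 = (-1)**2 = 1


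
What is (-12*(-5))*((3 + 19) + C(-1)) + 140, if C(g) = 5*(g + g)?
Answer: 860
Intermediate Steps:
C(g) = 10*g (C(g) = 5*(2*g) = 10*g)
(-12*(-5))*((3 + 19) + C(-1)) + 140 = (-12*(-5))*((3 + 19) + 10*(-1)) + 140 = 60*(22 - 10) + 140 = 60*12 + 140 = 720 + 140 = 860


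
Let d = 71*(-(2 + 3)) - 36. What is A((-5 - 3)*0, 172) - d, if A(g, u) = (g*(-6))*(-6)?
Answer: 391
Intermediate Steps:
A(g, u) = 36*g (A(g, u) = -6*g*(-6) = 36*g)
d = -391 (d = 71*(-1*5) - 36 = 71*(-5) - 36 = -355 - 36 = -391)
A((-5 - 3)*0, 172) - d = 36*((-5 - 3)*0) - 1*(-391) = 36*(-8*0) + 391 = 36*0 + 391 = 0 + 391 = 391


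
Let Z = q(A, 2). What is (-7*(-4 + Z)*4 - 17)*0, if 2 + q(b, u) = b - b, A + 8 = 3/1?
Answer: 0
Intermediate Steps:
A = -5 (A = -8 + 3/1 = -8 + 3*1 = -8 + 3 = -5)
q(b, u) = -2 (q(b, u) = -2 + (b - b) = -2 + 0 = -2)
Z = -2
(-7*(-4 + Z)*4 - 17)*0 = (-7*(-4 - 2)*4 - 17)*0 = (-(-42)*4 - 17)*0 = (-7*(-24) - 17)*0 = (168 - 17)*0 = 151*0 = 0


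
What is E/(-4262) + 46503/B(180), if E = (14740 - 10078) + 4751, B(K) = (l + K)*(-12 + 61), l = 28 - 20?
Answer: 55741615/19630772 ≈ 2.8395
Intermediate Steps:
l = 8
B(K) = 392 + 49*K (B(K) = (8 + K)*(-12 + 61) = (8 + K)*49 = 392 + 49*K)
E = 9413 (E = 4662 + 4751 = 9413)
E/(-4262) + 46503/B(180) = 9413/(-4262) + 46503/(392 + 49*180) = 9413*(-1/4262) + 46503/(392 + 8820) = -9413/4262 + 46503/9212 = 55741615/19630772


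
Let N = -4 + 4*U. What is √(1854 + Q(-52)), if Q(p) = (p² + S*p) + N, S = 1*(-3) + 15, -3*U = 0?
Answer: √3930 ≈ 62.690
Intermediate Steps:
U = 0 (U = -⅓*0 = 0)
S = 12 (S = -3 + 15 = 12)
N = -4 (N = -4 + 4*0 = -4 + 0 = -4)
Q(p) = -4 + p² + 12*p (Q(p) = (p² + 12*p) - 4 = -4 + p² + 12*p)
√(1854 + Q(-52)) = √(1854 + (-4 + (-52)² + 12*(-52))) = √(1854 + (-4 + 2704 - 624)) = √(1854 + 2076) = √3930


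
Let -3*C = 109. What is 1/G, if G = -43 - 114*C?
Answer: 1/4099 ≈ 0.00024396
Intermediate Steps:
C = -109/3 (C = -⅓*109 = -109/3 ≈ -36.333)
G = 4099 (G = -43 - 114*(-109/3) = -43 + 4142 = 4099)
1/G = 1/4099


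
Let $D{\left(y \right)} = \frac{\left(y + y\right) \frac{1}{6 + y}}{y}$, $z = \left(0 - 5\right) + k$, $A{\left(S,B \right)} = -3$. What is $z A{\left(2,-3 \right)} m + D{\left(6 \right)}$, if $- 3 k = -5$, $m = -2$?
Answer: $- \frac{119}{6} \approx -19.833$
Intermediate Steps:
$k = \frac{5}{3}$ ($k = \left(- \frac{1}{3}\right) \left(-5\right) = \frac{5}{3} \approx 1.6667$)
$z = - \frac{10}{3}$ ($z = \left(0 - 5\right) + \frac{5}{3} = -5 + \frac{5}{3} = - \frac{10}{3} \approx -3.3333$)
$D{\left(y \right)} = \frac{2}{6 + y}$ ($D{\left(y \right)} = \frac{2 y \frac{1}{6 + y}}{y} = \frac{2}{6 + y}$)
$z A{\left(2,-3 \right)} m + D{\left(6 \right)} = - \frac{10 \left(\left(-3\right) \left(-2\right)\right)}{3} + \frac{2}{6 + 6} = \left(- \frac{10}{3}\right) 6 + \frac{2}{12} = -20 + 2 \cdot \frac{1}{12} = -20 + \frac{1}{6} = - \frac{119}{6}$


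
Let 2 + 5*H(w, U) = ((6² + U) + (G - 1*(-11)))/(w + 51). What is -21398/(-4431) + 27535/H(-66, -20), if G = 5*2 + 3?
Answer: -37343147/1266 ≈ -29497.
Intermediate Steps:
G = 13 (G = 10 + 3 = 13)
H(w, U) = -⅖ + (60 + U)/(5*(51 + w)) (H(w, U) = -⅖ + (((6² + U) + (13 - 1*(-11)))/(w + 51))/5 = -⅖ + (((36 + U) + (13 + 11))/(51 + w))/5 = -⅖ + (((36 + U) + 24)/(51 + w))/5 = -⅖ + ((60 + U)/(51 + w))/5 = -⅖ + (60 + U)/(5*(51 + w)))
-21398/(-4431) + 27535/H(-66, -20) = -21398/(-4431) + 27535/(((-42 - 20 - 2*(-66))/(5*(51 - 66)))) = -21398*(-1/4431) + 27535/(((⅕)*(-42 - 20 + 132)/(-15))) = 21398/4431 + 27535/(((⅕)*(-1/15)*70)) = 21398/4431 + 27535/(-14/15) = 21398/4431 + 27535*(-15/14) = 21398/4431 - 413025/14 = -37343147/1266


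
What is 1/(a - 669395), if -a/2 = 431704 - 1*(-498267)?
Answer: -1/2529337 ≈ -3.9536e-7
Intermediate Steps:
a = -1859942 (a = -2*(431704 - 1*(-498267)) = -2*(431704 + 498267) = -2*929971 = -1859942)
1/(a - 669395) = 1/(-1859942 - 669395) = 1/(-2529337) = -1/2529337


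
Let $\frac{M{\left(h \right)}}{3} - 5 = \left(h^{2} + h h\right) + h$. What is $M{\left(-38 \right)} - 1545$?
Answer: $7020$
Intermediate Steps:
$M{\left(h \right)} = 15 + 3 h + 6 h^{2}$ ($M{\left(h \right)} = 15 + 3 \left(\left(h^{2} + h h\right) + h\right) = 15 + 3 \left(\left(h^{2} + h^{2}\right) + h\right) = 15 + 3 \left(2 h^{2} + h\right) = 15 + 3 \left(h + 2 h^{2}\right) = 15 + \left(3 h + 6 h^{2}\right) = 15 + 3 h + 6 h^{2}$)
$M{\left(-38 \right)} - 1545 = \left(15 + 3 \left(-38\right) + 6 \left(-38\right)^{2}\right) - 1545 = \left(15 - 114 + 6 \cdot 1444\right) - 1545 = \left(15 - 114 + 8664\right) - 1545 = 8565 - 1545 = 7020$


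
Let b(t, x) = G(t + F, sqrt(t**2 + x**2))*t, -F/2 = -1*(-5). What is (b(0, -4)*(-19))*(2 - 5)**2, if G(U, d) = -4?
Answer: 0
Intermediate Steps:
F = -10 (F = -(-2)*(-5) = -2*5 = -10)
b(t, x) = -4*t
(b(0, -4)*(-19))*(2 - 5)**2 = (-4*0*(-19))*(2 - 5)**2 = (0*(-19))*(-3)**2 = 0*9 = 0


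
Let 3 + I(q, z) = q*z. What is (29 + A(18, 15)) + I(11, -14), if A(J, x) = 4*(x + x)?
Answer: -8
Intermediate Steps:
A(J, x) = 8*x (A(J, x) = 4*(2*x) = 8*x)
I(q, z) = -3 + q*z
(29 + A(18, 15)) + I(11, -14) = (29 + 8*15) + (-3 + 11*(-14)) = (29 + 120) + (-3 - 154) = 149 - 157 = -8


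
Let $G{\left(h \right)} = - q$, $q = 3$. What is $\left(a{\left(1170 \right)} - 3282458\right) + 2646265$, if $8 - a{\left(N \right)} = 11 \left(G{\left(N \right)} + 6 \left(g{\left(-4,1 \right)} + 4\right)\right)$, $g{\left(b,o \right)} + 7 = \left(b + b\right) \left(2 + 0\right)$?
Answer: $-634898$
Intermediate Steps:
$g{\left(b,o \right)} = -7 + 4 b$ ($g{\left(b,o \right)} = -7 + \left(b + b\right) \left(2 + 0\right) = -7 + 2 b 2 = -7 + 4 b$)
$G{\left(h \right)} = -3$ ($G{\left(h \right)} = \left(-1\right) 3 = -3$)
$a{\left(N \right)} = 1295$ ($a{\left(N \right)} = 8 - 11 \left(-3 + 6 \left(\left(-7 + 4 \left(-4\right)\right) + 4\right)\right) = 8 - 11 \left(-3 + 6 \left(\left(-7 - 16\right) + 4\right)\right) = 8 - 11 \left(-3 + 6 \left(-23 + 4\right)\right) = 8 - 11 \left(-3 + 6 \left(-19\right)\right) = 8 - 11 \left(-3 - 114\right) = 8 - 11 \left(-117\right) = 8 - -1287 = 8 + 1287 = 1295$)
$\left(a{\left(1170 \right)} - 3282458\right) + 2646265 = \left(1295 - 3282458\right) + 2646265 = -3281163 + 2646265 = -634898$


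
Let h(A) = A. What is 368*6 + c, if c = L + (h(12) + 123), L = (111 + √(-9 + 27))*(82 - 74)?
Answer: 3231 + 24*√2 ≈ 3264.9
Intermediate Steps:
L = 888 + 24*√2 (L = (111 + √18)*8 = (111 + 3*√2)*8 = 888 + 24*√2 ≈ 921.94)
c = 1023 + 24*√2 (c = (888 + 24*√2) + (12 + 123) = (888 + 24*√2) + 135 = 1023 + 24*√2 ≈ 1056.9)
368*6 + c = 368*6 + (1023 + 24*√2) = 2208 + (1023 + 24*√2) = 3231 + 24*√2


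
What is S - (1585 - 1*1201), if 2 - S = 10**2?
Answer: -482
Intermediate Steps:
S = -98 (S = 2 - 1*10**2 = 2 - 1*100 = 2 - 100 = -98)
S - (1585 - 1*1201) = -98 - (1585 - 1*1201) = -98 - (1585 - 1201) = -98 - 1*384 = -98 - 384 = -482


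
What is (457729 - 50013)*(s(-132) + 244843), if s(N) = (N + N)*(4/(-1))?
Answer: 100256956684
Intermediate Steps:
s(N) = -8*N (s(N) = (2*N)*(4*(-1)) = (2*N)*(-4) = -8*N)
(457729 - 50013)*(s(-132) + 244843) = (457729 - 50013)*(-8*(-132) + 244843) = 407716*(1056 + 244843) = 407716*245899 = 100256956684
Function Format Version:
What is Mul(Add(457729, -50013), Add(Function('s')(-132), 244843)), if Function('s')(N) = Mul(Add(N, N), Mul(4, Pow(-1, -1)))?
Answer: 100256956684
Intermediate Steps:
Function('s')(N) = Mul(-8, N) (Function('s')(N) = Mul(Mul(2, N), Mul(4, -1)) = Mul(Mul(2, N), -4) = Mul(-8, N))
Mul(Add(457729, -50013), Add(Function('s')(-132), 244843)) = Mul(Add(457729, -50013), Add(Mul(-8, -132), 244843)) = Mul(407716, Add(1056, 244843)) = Mul(407716, 245899) = 100256956684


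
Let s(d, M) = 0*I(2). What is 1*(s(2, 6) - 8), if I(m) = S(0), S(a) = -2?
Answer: -8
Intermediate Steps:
I(m) = -2
s(d, M) = 0 (s(d, M) = 0*(-2) = 0)
1*(s(2, 6) - 8) = 1*(0 - 8) = 1*(-8) = -8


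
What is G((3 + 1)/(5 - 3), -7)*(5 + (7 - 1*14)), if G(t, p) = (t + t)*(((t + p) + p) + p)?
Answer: 152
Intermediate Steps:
G(t, p) = 2*t*(t + 3*p) (G(t, p) = (2*t)*(((p + t) + p) + p) = (2*t)*((t + 2*p) + p) = (2*t)*(t + 3*p) = 2*t*(t + 3*p))
G((3 + 1)/(5 - 3), -7)*(5 + (7 - 1*14)) = (2*((3 + 1)/(5 - 3))*((3 + 1)/(5 - 3) + 3*(-7)))*(5 + (7 - 1*14)) = (2*(4/2)*(4/2 - 21))*(5 + (7 - 14)) = (2*(4*(½))*(4*(½) - 21))*(5 - 7) = (2*2*(2 - 21))*(-2) = (2*2*(-19))*(-2) = -76*(-2) = 152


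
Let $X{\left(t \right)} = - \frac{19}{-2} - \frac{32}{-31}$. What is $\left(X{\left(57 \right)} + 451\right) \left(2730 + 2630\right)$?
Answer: $\frac{76688200}{31} \approx 2.4738 \cdot 10^{6}$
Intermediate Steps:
$X{\left(t \right)} = \frac{653}{62}$ ($X{\left(t \right)} = \left(-19\right) \left(- \frac{1}{2}\right) - - \frac{32}{31} = \frac{19}{2} + \frac{32}{31} = \frac{653}{62}$)
$\left(X{\left(57 \right)} + 451\right) \left(2730 + 2630\right) = \left(\frac{653}{62} + 451\right) \left(2730 + 2630\right) = \frac{28615}{62} \cdot 5360 = \frac{76688200}{31}$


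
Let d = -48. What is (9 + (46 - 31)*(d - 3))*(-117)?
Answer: 88452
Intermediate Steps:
(9 + (46 - 31)*(d - 3))*(-117) = (9 + (46 - 31)*(-48 - 3))*(-117) = (9 + 15*(-51))*(-117) = (9 - 765)*(-117) = -756*(-117) = 88452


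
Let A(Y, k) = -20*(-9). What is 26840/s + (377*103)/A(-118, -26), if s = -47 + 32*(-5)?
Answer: 118771/1380 ≈ 86.066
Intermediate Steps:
A(Y, k) = 180
s = -207 (s = -47 - 160 = -207)
26840/s + (377*103)/A(-118, -26) = 26840/(-207) + (377*103)/180 = 26840*(-1/207) + 38831*(1/180) = -26840/207 + 38831/180 = 118771/1380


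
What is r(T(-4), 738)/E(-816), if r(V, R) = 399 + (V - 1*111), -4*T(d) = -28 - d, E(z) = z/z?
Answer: 294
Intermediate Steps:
E(z) = 1
T(d) = 7 + d/4 (T(d) = -(-28 - d)/4 = 7 + d/4)
r(V, R) = 288 + V (r(V, R) = 399 + (V - 111) = 399 + (-111 + V) = 288 + V)
r(T(-4), 738)/E(-816) = (288 + (7 + (1/4)*(-4)))/1 = (288 + (7 - 1))*1 = (288 + 6)*1 = 294*1 = 294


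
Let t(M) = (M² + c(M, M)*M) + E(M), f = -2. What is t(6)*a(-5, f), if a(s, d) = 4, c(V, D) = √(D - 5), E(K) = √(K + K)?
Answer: 168 + 8*√3 ≈ 181.86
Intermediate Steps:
E(K) = √2*√K (E(K) = √(2*K) = √2*√K)
c(V, D) = √(-5 + D)
t(M) = M² + M*√(-5 + M) + √2*√M (t(M) = (M² + √(-5 + M)*M) + √2*√M = (M² + M*√(-5 + M)) + √2*√M = M² + M*√(-5 + M) + √2*√M)
t(6)*a(-5, f) = (6² + 6*√(-5 + 6) + √2*√6)*4 = (36 + 6*√1 + 2*√3)*4 = (36 + 6*1 + 2*√3)*4 = (36 + 6 + 2*√3)*4 = (42 + 2*√3)*4 = 168 + 8*√3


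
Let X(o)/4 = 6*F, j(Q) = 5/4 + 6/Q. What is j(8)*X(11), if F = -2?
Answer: -96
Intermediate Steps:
j(Q) = 5/4 + 6/Q (j(Q) = 5*(1/4) + 6/Q = 5/4 + 6/Q)
X(o) = -48 (X(o) = 4*(6*(-2)) = 4*(-12) = -48)
j(8)*X(11) = (5/4 + 6/8)*(-48) = (5/4 + 6*(1/8))*(-48) = (5/4 + 3/4)*(-48) = 2*(-48) = -96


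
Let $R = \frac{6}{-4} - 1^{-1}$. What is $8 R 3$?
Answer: $-60$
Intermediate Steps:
$R = - \frac{5}{2}$ ($R = 6 \left(- \frac{1}{4}\right) - 1 = - \frac{3}{2} - 1 = - \frac{5}{2} \approx -2.5$)
$8 R 3 = 8 \left(- \frac{5}{2}\right) 3 = \left(-20\right) 3 = -60$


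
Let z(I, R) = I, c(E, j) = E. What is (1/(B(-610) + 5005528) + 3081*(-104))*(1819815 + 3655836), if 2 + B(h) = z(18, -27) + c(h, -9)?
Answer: -8781306831114906765/5004934 ≈ -1.7545e+12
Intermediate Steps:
B(h) = 16 + h (B(h) = -2 + (18 + h) = 16 + h)
(1/(B(-610) + 5005528) + 3081*(-104))*(1819815 + 3655836) = (1/((16 - 610) + 5005528) + 3081*(-104))*(1819815 + 3655836) = (1/(-594 + 5005528) - 320424)*5475651 = (1/5004934 - 320424)*5475651 = -1603700972015/5004934*5475651 = -8781306831114906765/5004934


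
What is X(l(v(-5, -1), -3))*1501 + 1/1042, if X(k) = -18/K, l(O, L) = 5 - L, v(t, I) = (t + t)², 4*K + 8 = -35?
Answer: 112611067/44806 ≈ 2513.3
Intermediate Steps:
K = -43/4 (K = -2 + (¼)*(-35) = -2 - 35/4 = -43/4 ≈ -10.750)
v(t, I) = 4*t² (v(t, I) = (2*t)² = 4*t²)
X(k) = 72/43 (X(k) = -18/(-43/4) = -18*(-4/43) = 72/43)
X(l(v(-5, -1), -3))*1501 + 1/1042 = (72/43)*1501 + 1/1042 = 108072/43 + 1/1042 = 112611067/44806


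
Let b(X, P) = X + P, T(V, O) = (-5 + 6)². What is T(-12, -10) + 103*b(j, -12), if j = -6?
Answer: -1853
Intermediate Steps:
T(V, O) = 1 (T(V, O) = 1² = 1)
b(X, P) = P + X
T(-12, -10) + 103*b(j, -12) = 1 + 103*(-12 - 6) = 1 + 103*(-18) = 1 - 1854 = -1853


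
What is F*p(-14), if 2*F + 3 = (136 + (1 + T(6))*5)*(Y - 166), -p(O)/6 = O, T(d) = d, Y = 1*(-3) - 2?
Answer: -1228248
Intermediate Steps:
Y = -5 (Y = -3 - 2 = -5)
p(O) = -6*O
F = -14622 (F = -3/2 + ((136 + (1 + 6)*5)*(-5 - 166))/2 = -3/2 + ((136 + 7*5)*(-171))/2 = -3/2 + ((136 + 35)*(-171))/2 = -3/2 + (171*(-171))/2 = -3/2 + (1/2)*(-29241) = -3/2 - 29241/2 = -14622)
F*p(-14) = -(-87732)*(-14) = -14622*84 = -1228248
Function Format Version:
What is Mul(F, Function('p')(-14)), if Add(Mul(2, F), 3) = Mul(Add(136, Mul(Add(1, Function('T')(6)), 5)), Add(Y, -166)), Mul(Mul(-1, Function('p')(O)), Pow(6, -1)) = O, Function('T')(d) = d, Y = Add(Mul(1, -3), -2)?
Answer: -1228248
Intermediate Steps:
Y = -5 (Y = Add(-3, -2) = -5)
Function('p')(O) = Mul(-6, O)
F = -14622 (F = Add(Rational(-3, 2), Mul(Rational(1, 2), Mul(Add(136, Mul(Add(1, 6), 5)), Add(-5, -166)))) = Add(Rational(-3, 2), Mul(Rational(1, 2), Mul(Add(136, Mul(7, 5)), -171))) = Add(Rational(-3, 2), Mul(Rational(1, 2), Mul(Add(136, 35), -171))) = Add(Rational(-3, 2), Mul(Rational(1, 2), Mul(171, -171))) = Add(Rational(-3, 2), Mul(Rational(1, 2), -29241)) = Add(Rational(-3, 2), Rational(-29241, 2)) = -14622)
Mul(F, Function('p')(-14)) = Mul(-14622, Mul(-6, -14)) = Mul(-14622, 84) = -1228248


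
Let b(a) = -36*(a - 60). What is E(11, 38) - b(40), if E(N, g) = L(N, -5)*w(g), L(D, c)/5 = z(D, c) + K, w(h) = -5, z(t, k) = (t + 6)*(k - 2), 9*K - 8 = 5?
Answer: 19970/9 ≈ 2218.9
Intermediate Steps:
K = 13/9 (K = 8/9 + (1/9)*5 = 8/9 + 5/9 = 13/9 ≈ 1.4444)
z(t, k) = (-2 + k)*(6 + t) (z(t, k) = (6 + t)*(-2 + k) = (-2 + k)*(6 + t))
L(D, c) = -475/9 - 10*D + 30*c + 5*D*c (L(D, c) = 5*((-12 - 2*D + 6*c + c*D) + 13/9) = 5*((-12 - 2*D + 6*c + D*c) + 13/9) = 5*(-95/9 - 2*D + 6*c + D*c) = -475/9 - 10*D + 30*c + 5*D*c)
b(a) = 2160 - 36*a (b(a) = -36*(-60 + a) = 2160 - 36*a)
E(N, g) = 9125/9 + 175*N (E(N, g) = (-475/9 - 10*N + 30*(-5) + 5*N*(-5))*(-5) = (-475/9 - 10*N - 150 - 25*N)*(-5) = (-1825/9 - 35*N)*(-5) = 9125/9 + 175*N)
E(11, 38) - b(40) = (9125/9 + 175*11) - (2160 - 36*40) = (9125/9 + 1925) - (2160 - 1440) = 26450/9 - 1*720 = 26450/9 - 720 = 19970/9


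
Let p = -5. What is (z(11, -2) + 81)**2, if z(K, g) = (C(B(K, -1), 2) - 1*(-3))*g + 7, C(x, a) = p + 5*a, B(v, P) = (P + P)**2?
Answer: 5184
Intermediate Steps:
B(v, P) = 4*P**2 (B(v, P) = (2*P)**2 = 4*P**2)
C(x, a) = -5 + 5*a
z(K, g) = 7 + 8*g (z(K, g) = ((-5 + 5*2) - 1*(-3))*g + 7 = ((-5 + 10) + 3)*g + 7 = (5 + 3)*g + 7 = 8*g + 7 = 7 + 8*g)
(z(11, -2) + 81)**2 = ((7 + 8*(-2)) + 81)**2 = ((7 - 16) + 81)**2 = (-9 + 81)**2 = 72**2 = 5184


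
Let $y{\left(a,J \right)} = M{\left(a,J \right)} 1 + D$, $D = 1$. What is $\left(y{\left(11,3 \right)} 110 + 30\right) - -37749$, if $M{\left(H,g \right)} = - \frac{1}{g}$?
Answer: $\frac{113557}{3} \approx 37852.0$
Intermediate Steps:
$y{\left(a,J \right)} = 1 - \frac{1}{J}$ ($y{\left(a,J \right)} = - \frac{1}{J} 1 + 1 = - \frac{1}{J} + 1 = 1 - \frac{1}{J}$)
$\left(y{\left(11,3 \right)} 110 + 30\right) - -37749 = \left(\frac{-1 + 3}{3} \cdot 110 + 30\right) - -37749 = \left(\frac{1}{3} \cdot 2 \cdot 110 + 30\right) + 37749 = \left(\frac{2}{3} \cdot 110 + 30\right) + 37749 = \left(\frac{220}{3} + 30\right) + 37749 = \frac{310}{3} + 37749 = \frac{113557}{3}$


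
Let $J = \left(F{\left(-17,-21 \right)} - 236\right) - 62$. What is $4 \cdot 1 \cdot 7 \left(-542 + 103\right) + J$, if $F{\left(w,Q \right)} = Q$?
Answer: $-12611$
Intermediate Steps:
$J = -319$ ($J = \left(-21 - 236\right) - 62 = -257 - 62 = -319$)
$4 \cdot 1 \cdot 7 \left(-542 + 103\right) + J = 4 \cdot 1 \cdot 7 \left(-542 + 103\right) - 319 = 4 \cdot 7 \left(-439\right) - 319 = 28 \left(-439\right) - 319 = -12292 - 319 = -12611$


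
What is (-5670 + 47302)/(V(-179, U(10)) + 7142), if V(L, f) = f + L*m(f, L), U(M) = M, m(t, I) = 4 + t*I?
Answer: 20816/163423 ≈ 0.12737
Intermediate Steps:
m(t, I) = 4 + I*t
V(L, f) = f + L*(4 + L*f)
(-5670 + 47302)/(V(-179, U(10)) + 7142) = (-5670 + 47302)/((10 - 179*(4 - 179*10)) + 7142) = 41632/((10 - 179*(4 - 1790)) + 7142) = 41632/((10 - 179*(-1786)) + 7142) = 41632/((10 + 319694) + 7142) = 41632/(319704 + 7142) = 41632/326846 = 41632*(1/326846) = 20816/163423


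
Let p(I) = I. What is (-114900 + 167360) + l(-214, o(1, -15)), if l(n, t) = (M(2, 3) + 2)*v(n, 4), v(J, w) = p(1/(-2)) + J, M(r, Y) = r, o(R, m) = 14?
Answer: 51602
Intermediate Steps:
v(J, w) = -1/2 + J (v(J, w) = 1/(-2) + J = -1/2 + J)
l(n, t) = -2 + 4*n (l(n, t) = (2 + 2)*(-1/2 + n) = 4*(-1/2 + n) = -2 + 4*n)
(-114900 + 167360) + l(-214, o(1, -15)) = (-114900 + 167360) + (-2 + 4*(-214)) = 52460 + (-2 - 856) = 52460 - 858 = 51602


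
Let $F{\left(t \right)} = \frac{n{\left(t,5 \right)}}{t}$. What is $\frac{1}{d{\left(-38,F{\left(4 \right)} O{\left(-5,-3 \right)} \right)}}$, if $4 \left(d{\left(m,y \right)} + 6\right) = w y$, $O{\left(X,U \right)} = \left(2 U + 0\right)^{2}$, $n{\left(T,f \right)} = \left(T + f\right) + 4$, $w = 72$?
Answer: $\frac{1}{2100} \approx 0.00047619$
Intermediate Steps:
$n{\left(T,f \right)} = 4 + T + f$
$O{\left(X,U \right)} = 4 U^{2}$ ($O{\left(X,U \right)} = \left(2 U\right)^{2} = 4 U^{2}$)
$F{\left(t \right)} = \frac{9 + t}{t}$ ($F{\left(t \right)} = \frac{4 + t + 5}{t} = \frac{9 + t}{t}$)
$d{\left(m,y \right)} = -6 + 18 y$ ($d{\left(m,y \right)} = -6 + \frac{72 y}{4} = -6 + 18 y$)
$\frac{1}{d{\left(-38,F{\left(4 \right)} O{\left(-5,-3 \right)} \right)}} = \frac{1}{-6 + 18 \frac{9 + 4}{4} \cdot 4 \left(-3\right)^{2}} = \frac{1}{-6 + 18 \cdot \frac{1}{4} \cdot 13 \cdot 4 \cdot 9} = \frac{1}{-6 + 18 \cdot \frac{13}{4} \cdot 36} = \frac{1}{-6 + 18 \cdot 117} = \frac{1}{-6 + 2106} = \frac{1}{2100}$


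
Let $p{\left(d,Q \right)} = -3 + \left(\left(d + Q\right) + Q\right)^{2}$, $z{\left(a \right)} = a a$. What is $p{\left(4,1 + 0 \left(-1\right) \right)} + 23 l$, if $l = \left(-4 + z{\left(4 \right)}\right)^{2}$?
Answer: $3345$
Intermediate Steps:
$z{\left(a \right)} = a^{2}$
$p{\left(d,Q \right)} = -3 + \left(d + 2 Q\right)^{2}$ ($p{\left(d,Q \right)} = -3 + \left(\left(Q + d\right) + Q\right)^{2} = -3 + \left(d + 2 Q\right)^{2}$)
$l = 144$ ($l = \left(-4 + 4^{2}\right)^{2} = \left(-4 + 16\right)^{2} = 12^{2} = 144$)
$p{\left(4,1 + 0 \left(-1\right) \right)} + 23 l = \left(-3 + \left(4 + 2 \left(1 + 0 \left(-1\right)\right)\right)^{2}\right) + 23 \cdot 144 = \left(-3 + \left(4 + 2 \left(1 + 0\right)\right)^{2}\right) + 3312 = \left(-3 + \left(4 + 2 \cdot 1\right)^{2}\right) + 3312 = \left(-3 + \left(4 + 2\right)^{2}\right) + 3312 = \left(-3 + 6^{2}\right) + 3312 = \left(-3 + 36\right) + 3312 = 33 + 3312 = 3345$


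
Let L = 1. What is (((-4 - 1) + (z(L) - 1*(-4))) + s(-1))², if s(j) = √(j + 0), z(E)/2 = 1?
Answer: 2*I ≈ 2.0*I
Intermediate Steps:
z(E) = 2 (z(E) = 2*1 = 2)
s(j) = √j
(((-4 - 1) + (z(L) - 1*(-4))) + s(-1))² = (((-4 - 1) + (2 - 1*(-4))) + √(-1))² = ((-5 + (2 + 4)) + I)² = ((-5 + 6) + I)² = (1 + I)²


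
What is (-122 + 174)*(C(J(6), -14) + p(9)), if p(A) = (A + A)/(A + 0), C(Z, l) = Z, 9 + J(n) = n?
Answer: -52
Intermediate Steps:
J(n) = -9 + n
p(A) = 2 (p(A) = (2*A)/A = 2)
(-122 + 174)*(C(J(6), -14) + p(9)) = (-122 + 174)*((-9 + 6) + 2) = 52*(-3 + 2) = 52*(-1) = -52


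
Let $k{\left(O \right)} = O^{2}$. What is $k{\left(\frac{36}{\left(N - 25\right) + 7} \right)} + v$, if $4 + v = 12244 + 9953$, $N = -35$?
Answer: $\frac{62341433}{2809} \approx 22193.0$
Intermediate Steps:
$v = 22193$ ($v = -4 + \left(12244 + 9953\right) = -4 + 22197 = 22193$)
$k{\left(\frac{36}{\left(N - 25\right) + 7} \right)} + v = \left(\frac{36}{\left(-35 - 25\right) + 7}\right)^{2} + 22193 = \left(\frac{36}{-60 + 7}\right)^{2} + 22193 = \left(\frac{36}{-53}\right)^{2} + 22193 = \left(36 \left(- \frac{1}{53}\right)\right)^{2} + 22193 = \left(- \frac{36}{53}\right)^{2} + 22193 = \frac{1296}{2809} + 22193 = \frac{62341433}{2809}$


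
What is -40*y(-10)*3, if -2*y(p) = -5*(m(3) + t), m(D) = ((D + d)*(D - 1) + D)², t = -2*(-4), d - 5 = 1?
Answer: -134700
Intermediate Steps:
d = 6 (d = 5 + 1 = 6)
t = 8
m(D) = (D + (-1 + D)*(6 + D))² (m(D) = ((D + 6)*(D - 1) + D)² = ((6 + D)*(-1 + D) + D)² = ((-1 + D)*(6 + D) + D)² = (D + (-1 + D)*(6 + D))²)
y(p) = 2245/2 (y(p) = -(-5)*((-6 + 3² + 6*3)² + 8)/2 = -(-5)*((-6 + 9 + 18)² + 8)/2 = -(-5)*(21² + 8)/2 = -(-5)*(441 + 8)/2 = -(-5)*449/2 = -½*(-2245) = 2245/2)
-40*y(-10)*3 = -40*2245/2*3 = -44900*3 = -134700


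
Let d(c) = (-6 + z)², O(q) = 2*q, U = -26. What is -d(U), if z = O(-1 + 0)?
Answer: -64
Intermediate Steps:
z = -2 (z = 2*(-1 + 0) = 2*(-1) = -2)
d(c) = 64 (d(c) = (-6 - 2)² = (-8)² = 64)
-d(U) = -1*64 = -64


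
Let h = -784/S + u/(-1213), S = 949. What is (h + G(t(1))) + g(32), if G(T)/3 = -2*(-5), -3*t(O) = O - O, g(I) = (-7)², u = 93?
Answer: 89900574/1151137 ≈ 78.097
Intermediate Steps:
g(I) = 49
t(O) = 0 (t(O) = -(O - O)/3 = -⅓*0 = 0)
G(T) = 30 (G(T) = 3*(-2*(-5)) = 3*10 = 30)
h = -1039249/1151137 (h = -784/949 + 93/(-1213) = -784*1/949 + 93*(-1/1213) = -784/949 - 93/1213 = -1039249/1151137 ≈ -0.90280)
(h + G(t(1))) + g(32) = (-1039249/1151137 + 30) + 49 = 33494861/1151137 + 49 = 89900574/1151137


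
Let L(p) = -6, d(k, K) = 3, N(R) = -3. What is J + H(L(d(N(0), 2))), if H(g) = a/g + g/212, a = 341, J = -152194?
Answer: -24207887/159 ≈ -1.5225e+5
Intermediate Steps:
H(g) = 341/g + g/212
J + H(L(d(N(0), 2))) = -152194 + (341/(-6) + (1/212)*(-6)) = -152194 + (341*(-1/6) - 3/106) = -152194 + (-341/6 - 3/106) = -152194 - 9041/159 = -24207887/159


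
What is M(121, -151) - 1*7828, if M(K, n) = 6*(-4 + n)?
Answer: -8758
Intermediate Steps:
M(K, n) = -24 + 6*n
M(121, -151) - 1*7828 = (-24 + 6*(-151)) - 1*7828 = (-24 - 906) - 7828 = -930 - 7828 = -8758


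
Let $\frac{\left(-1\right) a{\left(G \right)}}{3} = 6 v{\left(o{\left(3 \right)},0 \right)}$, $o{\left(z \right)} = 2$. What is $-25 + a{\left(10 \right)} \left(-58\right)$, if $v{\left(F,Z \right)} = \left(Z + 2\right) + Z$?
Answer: $2063$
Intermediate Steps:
$v{\left(F,Z \right)} = 2 + 2 Z$ ($v{\left(F,Z \right)} = \left(2 + Z\right) + Z = 2 + 2 Z$)
$a{\left(G \right)} = -36$ ($a{\left(G \right)} = - 3 \cdot 6 \left(2 + 2 \cdot 0\right) = - 3 \cdot 6 \left(2 + 0\right) = - 3 \cdot 6 \cdot 2 = \left(-3\right) 12 = -36$)
$-25 + a{\left(10 \right)} \left(-58\right) = -25 - -2088 = -25 + 2088 = 2063$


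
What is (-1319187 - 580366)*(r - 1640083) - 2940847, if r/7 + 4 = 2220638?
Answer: -26412062194162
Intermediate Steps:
r = 15544438 (r = -28 + 7*2220638 = -28 + 15544466 = 15544438)
(-1319187 - 580366)*(r - 1640083) - 2940847 = (-1319187 - 580366)*(15544438 - 1640083) - 2940847 = -1899553*13904355 - 2940847 = -26412059253315 - 2940847 = -26412062194162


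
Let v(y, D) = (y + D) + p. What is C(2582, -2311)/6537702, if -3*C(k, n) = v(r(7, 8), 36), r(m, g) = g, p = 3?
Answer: -47/19613106 ≈ -2.3964e-6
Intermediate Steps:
v(y, D) = 3 + D + y (v(y, D) = (y + D) + 3 = (D + y) + 3 = 3 + D + y)
C(k, n) = -47/3 (C(k, n) = -(3 + 36 + 8)/3 = -1/3*47 = -47/3)
C(2582, -2311)/6537702 = -47/3/6537702 = -47/3*1/6537702 = -47/19613106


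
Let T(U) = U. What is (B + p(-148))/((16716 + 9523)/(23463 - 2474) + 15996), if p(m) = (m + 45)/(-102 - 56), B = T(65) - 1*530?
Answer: -1539899963/53051072714 ≈ -0.029027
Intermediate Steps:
B = -465 (B = 65 - 1*530 = 65 - 530 = -465)
p(m) = -45/158 - m/158 (p(m) = (45 + m)/(-158) = (45 + m)*(-1/158) = -45/158 - m/158)
(B + p(-148))/((16716 + 9523)/(23463 - 2474) + 15996) = (-465 + (-45/158 - 1/158*(-148)))/((16716 + 9523)/(23463 - 2474) + 15996) = (-465 + (-45/158 + 74/79))/(26239/20989 + 15996) = (-465 + 103/158)/(26239*(1/20989) + 15996) = -73367/(158*(26239/20989 + 15996)) = -73367/(158*335766283/20989) = -73367/158*20989/335766283 = -1539899963/53051072714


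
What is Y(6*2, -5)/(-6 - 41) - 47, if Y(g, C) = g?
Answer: -2221/47 ≈ -47.255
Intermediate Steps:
Y(6*2, -5)/(-6 - 41) - 47 = (6*2)/(-6 - 41) - 47 = 12/(-47) - 47 = 12*(-1/47) - 47 = -12/47 - 47 = -2221/47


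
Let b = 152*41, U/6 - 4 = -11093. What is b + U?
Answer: -60302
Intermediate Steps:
U = -66534 (U = 24 + 6*(-11093) = 24 - 66558 = -66534)
b = 6232
b + U = 6232 - 66534 = -60302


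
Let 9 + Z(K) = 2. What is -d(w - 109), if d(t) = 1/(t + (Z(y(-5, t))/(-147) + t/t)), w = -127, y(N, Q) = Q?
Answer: 21/4934 ≈ 0.0042562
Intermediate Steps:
Z(K) = -7 (Z(K) = -9 + 2 = -7)
d(t) = 1/(22/21 + t) (d(t) = 1/(t + (-7/(-147) + t/t)) = 1/(t + (-7*(-1/147) + 1)) = 1/(t + (1/21 + 1)) = 1/(t + 22/21) = 1/(22/21 + t))
-d(w - 109) = -21/(22 + 21*(-127 - 109)) = -21/(22 + 21*(-236)) = -21/(22 - 4956) = -21/(-4934) = -21*(-1)/4934 = -1*(-21/4934) = 21/4934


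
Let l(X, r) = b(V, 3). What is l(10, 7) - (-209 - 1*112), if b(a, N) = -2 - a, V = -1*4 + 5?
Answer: 318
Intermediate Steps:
V = 1 (V = -4 + 5 = 1)
l(X, r) = -3 (l(X, r) = -2 - 1*1 = -2 - 1 = -3)
l(10, 7) - (-209 - 1*112) = -3 - (-209 - 1*112) = -3 - (-209 - 112) = -3 - 1*(-321) = -3 + 321 = 318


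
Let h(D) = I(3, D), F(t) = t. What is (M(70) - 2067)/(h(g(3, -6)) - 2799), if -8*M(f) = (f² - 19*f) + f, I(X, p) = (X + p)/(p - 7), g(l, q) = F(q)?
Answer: 16393/18192 ≈ 0.90111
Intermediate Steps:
g(l, q) = q
I(X, p) = (X + p)/(-7 + p)
h(D) = (3 + D)/(-7 + D)
M(f) = -f²/8 + 9*f/4 (M(f) = -((f² - 19*f) + f)/8 = -(f² - 18*f)/8 = -f²/8 + 9*f/4)
(M(70) - 2067)/(h(g(3, -6)) - 2799) = ((⅛)*70*(18 - 1*70) - 2067)/((3 - 6)/(-7 - 6) - 2799) = ((⅛)*70*(18 - 70) - 2067)/(-3/(-13) - 2799) = ((⅛)*70*(-52) - 2067)/(-1/13*(-3) - 2799) = (-455 - 2067)/(3/13 - 2799) = -2522/(-36384/13) = -2522*(-13/36384) = 16393/18192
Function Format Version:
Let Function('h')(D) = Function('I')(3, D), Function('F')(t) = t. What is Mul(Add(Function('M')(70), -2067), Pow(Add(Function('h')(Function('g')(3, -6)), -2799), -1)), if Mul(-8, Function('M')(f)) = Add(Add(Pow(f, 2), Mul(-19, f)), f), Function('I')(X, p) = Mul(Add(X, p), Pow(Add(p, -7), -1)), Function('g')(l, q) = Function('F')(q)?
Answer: Rational(16393, 18192) ≈ 0.90111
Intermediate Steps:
Function('g')(l, q) = q
Function('I')(X, p) = Mul(Pow(Add(-7, p), -1), Add(X, p)) (Function('I')(X, p) = Mul(Add(X, p), Pow(Add(-7, p), -1)) = Mul(Pow(Add(-7, p), -1), Add(X, p)))
Function('h')(D) = Mul(Pow(Add(-7, D), -1), Add(3, D))
Function('M')(f) = Add(Mul(Rational(-1, 8), Pow(f, 2)), Mul(Rational(9, 4), f)) (Function('M')(f) = Mul(Rational(-1, 8), Add(Add(Pow(f, 2), Mul(-19, f)), f)) = Mul(Rational(-1, 8), Add(Pow(f, 2), Mul(-18, f))) = Add(Mul(Rational(-1, 8), Pow(f, 2)), Mul(Rational(9, 4), f)))
Mul(Add(Function('M')(70), -2067), Pow(Add(Function('h')(Function('g')(3, -6)), -2799), -1)) = Mul(Add(Mul(Rational(1, 8), 70, Add(18, Mul(-1, 70))), -2067), Pow(Add(Mul(Pow(Add(-7, -6), -1), Add(3, -6)), -2799), -1)) = Mul(Add(Mul(Rational(1, 8), 70, Add(18, -70)), -2067), Pow(Add(Mul(Pow(-13, -1), -3), -2799), -1)) = Mul(Add(Mul(Rational(1, 8), 70, -52), -2067), Pow(Add(Mul(Rational(-1, 13), -3), -2799), -1)) = Mul(Add(-455, -2067), Pow(Add(Rational(3, 13), -2799), -1)) = Mul(-2522, Pow(Rational(-36384, 13), -1)) = Mul(-2522, Rational(-13, 36384)) = Rational(16393, 18192)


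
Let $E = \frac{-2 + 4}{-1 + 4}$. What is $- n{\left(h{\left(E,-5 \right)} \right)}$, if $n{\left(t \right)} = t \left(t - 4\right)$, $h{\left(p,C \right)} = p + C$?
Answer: $- \frac{325}{9} \approx -36.111$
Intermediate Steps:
$E = \frac{2}{3} \approx 0.66667$
$h{\left(p,C \right)} = C + p$
$n{\left(t \right)} = t \left(-4 + t\right)$
$- n{\left(h{\left(E,-5 \right)} \right)} = - \left(-5 + \frac{2}{3}\right) \left(-4 + \left(-5 + \frac{2}{3}\right)\right) = - \frac{\left(-13\right) \left(-4 - \frac{13}{3}\right)}{3} = - \frac{\left(-13\right) \left(-25\right)}{3 \cdot 3} = \left(-1\right) \frac{325}{9} = - \frac{325}{9}$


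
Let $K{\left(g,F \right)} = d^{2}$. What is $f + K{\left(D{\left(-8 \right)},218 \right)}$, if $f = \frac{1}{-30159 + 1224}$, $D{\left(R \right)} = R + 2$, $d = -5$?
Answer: $\frac{723374}{28935} \approx 25.0$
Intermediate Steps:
$D{\left(R \right)} = 2 + R$
$f = - \frac{1}{28935}$ ($f = \frac{1}{-28935} = - \frac{1}{28935} \approx -3.456 \cdot 10^{-5}$)
$K{\left(g,F \right)} = 25$ ($K{\left(g,F \right)} = \left(-5\right)^{2} = 25$)
$f + K{\left(D{\left(-8 \right)},218 \right)} = - \frac{1}{28935} + 25 = \frac{723374}{28935}$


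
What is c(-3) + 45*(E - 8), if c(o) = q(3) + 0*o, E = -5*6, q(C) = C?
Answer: -1707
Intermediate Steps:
E = -30
c(o) = 3 (c(o) = 3 + 0*o = 3 + 0 = 3)
c(-3) + 45*(E - 8) = 3 + 45*(-30 - 8) = 3 + 45*(-38) = 3 - 1710 = -1707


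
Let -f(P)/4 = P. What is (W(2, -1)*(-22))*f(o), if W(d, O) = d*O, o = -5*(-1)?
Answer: -880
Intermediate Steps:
o = 5
W(d, O) = O*d
f(P) = -4*P
(W(2, -1)*(-22))*f(o) = (-1*2*(-22))*(-4*5) = -2*(-22)*(-20) = 44*(-20) = -880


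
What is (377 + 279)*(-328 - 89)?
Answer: -273552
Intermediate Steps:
(377 + 279)*(-328 - 89) = 656*(-417) = -273552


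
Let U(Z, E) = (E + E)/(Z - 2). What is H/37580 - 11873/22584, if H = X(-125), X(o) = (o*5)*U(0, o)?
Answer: -110528117/42435336 ≈ -2.6046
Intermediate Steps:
U(Z, E) = 2*E/(-2 + Z) (U(Z, E) = (2*E)/(-2 + Z) = 2*E/(-2 + Z))
X(o) = -5*o² (X(o) = (o*5)*(2*o/(-2 + 0)) = (5*o)*(2*o/(-2)) = (5*o)*(2*o*(-½)) = (5*o)*(-o) = -5*o²)
H = -78125 (H = -5*(-125)² = -5*15625 = -78125)
H/37580 - 11873/22584 = -78125/37580 - 11873/22584 = -78125*1/37580 - 11873*1/22584 = -15625/7516 - 11873/22584 = -110528117/42435336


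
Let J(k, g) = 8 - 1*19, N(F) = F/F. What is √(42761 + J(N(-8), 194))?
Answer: 15*√190 ≈ 206.76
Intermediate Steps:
N(F) = 1
J(k, g) = -11 (J(k, g) = 8 - 19 = -11)
√(42761 + J(N(-8), 194)) = √(42761 - 11) = √42750 = 15*√190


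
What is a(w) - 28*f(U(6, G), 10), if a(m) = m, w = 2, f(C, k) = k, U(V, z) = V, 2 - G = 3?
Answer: -278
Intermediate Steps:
G = -1 (G = 2 - 1*3 = 2 - 3 = -1)
a(w) - 28*f(U(6, G), 10) = 2 - 28*10 = 2 - 280 = -278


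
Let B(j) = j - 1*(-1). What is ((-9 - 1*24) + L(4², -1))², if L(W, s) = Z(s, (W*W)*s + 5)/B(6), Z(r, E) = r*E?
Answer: 400/49 ≈ 8.1633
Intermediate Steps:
B(j) = 1 + j (B(j) = j + 1 = 1 + j)
Z(r, E) = E*r
L(W, s) = s*(5 + s*W²)/7 (L(W, s) = (((W*W)*s + 5)*s)/(1 + 6) = ((W²*s + 5)*s)/7 = ((s*W² + 5)*s)*(⅐) = ((5 + s*W²)*s)*(⅐) = (s*(5 + s*W²))*(⅐) = s*(5 + s*W²)/7)
((-9 - 1*24) + L(4², -1))² = ((-9 - 1*24) + (⅐)*(-1)*(5 - (4²)²))² = ((-9 - 24) + (⅐)*(-1)*(5 - 1*16²))² = (-33 + (⅐)*(-1)*(5 - 1*256))² = (-33 + (⅐)*(-1)*(5 - 256))² = (-33 + (⅐)*(-1)*(-251))² = (-33 + 251/7)² = (20/7)² = 400/49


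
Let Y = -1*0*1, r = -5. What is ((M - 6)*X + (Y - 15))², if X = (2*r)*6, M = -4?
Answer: 342225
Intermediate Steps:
X = -60 (X = (2*(-5))*6 = -10*6 = -60)
Y = 0 (Y = 0*1 = 0)
((M - 6)*X + (Y - 15))² = ((-4 - 6)*(-60) + (0 - 15))² = (-10*(-60) - 15)² = (600 - 15)² = 585² = 342225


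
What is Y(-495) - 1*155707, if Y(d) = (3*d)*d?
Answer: 579368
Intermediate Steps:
Y(d) = 3*d²
Y(-495) - 1*155707 = 3*(-495)² - 1*155707 = 3*245025 - 155707 = 735075 - 155707 = 579368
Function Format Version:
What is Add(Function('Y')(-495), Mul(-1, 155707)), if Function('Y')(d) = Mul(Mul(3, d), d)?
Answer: 579368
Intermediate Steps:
Function('Y')(d) = Mul(3, Pow(d, 2))
Add(Function('Y')(-495), Mul(-1, 155707)) = Add(Mul(3, Pow(-495, 2)), Mul(-1, 155707)) = Add(Mul(3, 245025), -155707) = Add(735075, -155707) = 579368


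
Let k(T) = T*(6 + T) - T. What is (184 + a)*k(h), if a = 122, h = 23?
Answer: 197064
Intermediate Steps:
k(T) = -T + T*(6 + T)
(184 + a)*k(h) = (184 + 122)*(23*(5 + 23)) = 306*(23*28) = 306*644 = 197064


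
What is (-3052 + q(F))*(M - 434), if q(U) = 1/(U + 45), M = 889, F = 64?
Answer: -151363485/109 ≈ -1.3887e+6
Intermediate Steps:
q(U) = 1/(45 + U)
(-3052 + q(F))*(M - 434) = (-3052 + 1/(45 + 64))*(889 - 434) = (-3052 + 1/109)*455 = -332667/109*455 = -151363485/109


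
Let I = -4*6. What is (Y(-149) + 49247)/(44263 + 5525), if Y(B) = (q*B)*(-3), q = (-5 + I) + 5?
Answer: 38519/49788 ≈ 0.77366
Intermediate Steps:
I = -24
q = -24 (q = (-5 - 24) + 5 = -29 + 5 = -24)
Y(B) = 72*B (Y(B) = -24*B*(-3) = 72*B)
(Y(-149) + 49247)/(44263 + 5525) = (72*(-149) + 49247)/(44263 + 5525) = (-10728 + 49247)/49788 = 38519*(1/49788) = 38519/49788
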